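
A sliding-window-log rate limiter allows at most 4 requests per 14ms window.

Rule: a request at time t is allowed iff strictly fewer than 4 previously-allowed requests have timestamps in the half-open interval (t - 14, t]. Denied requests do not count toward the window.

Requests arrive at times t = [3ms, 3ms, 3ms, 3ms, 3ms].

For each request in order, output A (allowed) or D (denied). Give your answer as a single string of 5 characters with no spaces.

Tracking allowed requests in the window:
  req#1 t=3ms: ALLOW
  req#2 t=3ms: ALLOW
  req#3 t=3ms: ALLOW
  req#4 t=3ms: ALLOW
  req#5 t=3ms: DENY

Answer: AAAAD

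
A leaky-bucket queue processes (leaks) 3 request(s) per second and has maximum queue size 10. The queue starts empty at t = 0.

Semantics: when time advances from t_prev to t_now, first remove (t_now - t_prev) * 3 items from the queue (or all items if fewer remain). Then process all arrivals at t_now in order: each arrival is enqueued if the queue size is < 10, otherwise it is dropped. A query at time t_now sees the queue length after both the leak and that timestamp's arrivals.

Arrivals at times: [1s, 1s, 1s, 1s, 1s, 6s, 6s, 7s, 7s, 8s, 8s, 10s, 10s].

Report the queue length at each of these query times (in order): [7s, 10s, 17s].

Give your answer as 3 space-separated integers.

Answer: 2 2 0

Derivation:
Queue lengths at query times:
  query t=7s: backlog = 2
  query t=10s: backlog = 2
  query t=17s: backlog = 0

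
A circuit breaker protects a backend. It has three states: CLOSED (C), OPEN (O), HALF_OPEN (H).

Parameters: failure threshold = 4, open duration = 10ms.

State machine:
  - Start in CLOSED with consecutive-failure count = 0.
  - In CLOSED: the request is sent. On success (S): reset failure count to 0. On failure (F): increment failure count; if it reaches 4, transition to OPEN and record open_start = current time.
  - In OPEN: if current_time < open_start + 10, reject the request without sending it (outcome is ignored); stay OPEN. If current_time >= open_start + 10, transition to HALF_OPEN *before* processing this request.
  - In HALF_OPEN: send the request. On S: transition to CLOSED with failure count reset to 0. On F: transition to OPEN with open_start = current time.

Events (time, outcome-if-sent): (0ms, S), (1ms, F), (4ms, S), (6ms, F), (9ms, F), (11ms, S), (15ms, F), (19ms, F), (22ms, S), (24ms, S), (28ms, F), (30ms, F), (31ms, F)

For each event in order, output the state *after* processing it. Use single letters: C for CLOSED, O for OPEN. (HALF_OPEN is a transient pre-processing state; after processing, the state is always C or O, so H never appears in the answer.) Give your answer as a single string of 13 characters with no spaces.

Answer: CCCCCCCCCCCCC

Derivation:
State after each event:
  event#1 t=0ms outcome=S: state=CLOSED
  event#2 t=1ms outcome=F: state=CLOSED
  event#3 t=4ms outcome=S: state=CLOSED
  event#4 t=6ms outcome=F: state=CLOSED
  event#5 t=9ms outcome=F: state=CLOSED
  event#6 t=11ms outcome=S: state=CLOSED
  event#7 t=15ms outcome=F: state=CLOSED
  event#8 t=19ms outcome=F: state=CLOSED
  event#9 t=22ms outcome=S: state=CLOSED
  event#10 t=24ms outcome=S: state=CLOSED
  event#11 t=28ms outcome=F: state=CLOSED
  event#12 t=30ms outcome=F: state=CLOSED
  event#13 t=31ms outcome=F: state=CLOSED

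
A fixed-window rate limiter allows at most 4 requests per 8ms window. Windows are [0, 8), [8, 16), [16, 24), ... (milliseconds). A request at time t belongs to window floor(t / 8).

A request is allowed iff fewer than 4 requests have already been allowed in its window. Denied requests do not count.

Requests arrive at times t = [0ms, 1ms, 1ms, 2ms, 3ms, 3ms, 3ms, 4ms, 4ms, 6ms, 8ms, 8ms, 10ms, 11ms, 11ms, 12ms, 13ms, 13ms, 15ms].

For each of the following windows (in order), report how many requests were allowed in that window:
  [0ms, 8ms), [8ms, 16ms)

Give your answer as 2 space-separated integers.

Answer: 4 4

Derivation:
Processing requests:
  req#1 t=0ms (window 0): ALLOW
  req#2 t=1ms (window 0): ALLOW
  req#3 t=1ms (window 0): ALLOW
  req#4 t=2ms (window 0): ALLOW
  req#5 t=3ms (window 0): DENY
  req#6 t=3ms (window 0): DENY
  req#7 t=3ms (window 0): DENY
  req#8 t=4ms (window 0): DENY
  req#9 t=4ms (window 0): DENY
  req#10 t=6ms (window 0): DENY
  req#11 t=8ms (window 1): ALLOW
  req#12 t=8ms (window 1): ALLOW
  req#13 t=10ms (window 1): ALLOW
  req#14 t=11ms (window 1): ALLOW
  req#15 t=11ms (window 1): DENY
  req#16 t=12ms (window 1): DENY
  req#17 t=13ms (window 1): DENY
  req#18 t=13ms (window 1): DENY
  req#19 t=15ms (window 1): DENY

Allowed counts by window: 4 4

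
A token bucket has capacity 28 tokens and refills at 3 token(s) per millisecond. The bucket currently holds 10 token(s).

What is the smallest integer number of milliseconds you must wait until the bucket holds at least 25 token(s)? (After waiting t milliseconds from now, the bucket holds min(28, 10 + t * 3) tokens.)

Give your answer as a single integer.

Need 10 + t * 3 >= 25, so t >= 15/3.
Smallest integer t = ceil(15/3) = 5.

Answer: 5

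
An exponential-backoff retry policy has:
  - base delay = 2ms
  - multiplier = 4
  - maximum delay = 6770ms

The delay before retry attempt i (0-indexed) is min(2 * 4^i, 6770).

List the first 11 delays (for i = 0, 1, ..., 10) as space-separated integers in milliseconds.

Answer: 2 8 32 128 512 2048 6770 6770 6770 6770 6770

Derivation:
Computing each delay:
  i=0: min(2*4^0, 6770) = 2
  i=1: min(2*4^1, 6770) = 8
  i=2: min(2*4^2, 6770) = 32
  i=3: min(2*4^3, 6770) = 128
  i=4: min(2*4^4, 6770) = 512
  i=5: min(2*4^5, 6770) = 2048
  i=6: min(2*4^6, 6770) = 6770
  i=7: min(2*4^7, 6770) = 6770
  i=8: min(2*4^8, 6770) = 6770
  i=9: min(2*4^9, 6770) = 6770
  i=10: min(2*4^10, 6770) = 6770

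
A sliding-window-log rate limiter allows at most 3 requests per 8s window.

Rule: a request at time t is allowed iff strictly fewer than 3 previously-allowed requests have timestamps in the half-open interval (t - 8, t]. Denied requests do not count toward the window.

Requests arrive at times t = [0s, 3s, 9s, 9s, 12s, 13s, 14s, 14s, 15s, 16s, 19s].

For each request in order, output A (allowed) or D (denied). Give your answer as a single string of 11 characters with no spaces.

Answer: AAAAADDDDDA

Derivation:
Tracking allowed requests in the window:
  req#1 t=0s: ALLOW
  req#2 t=3s: ALLOW
  req#3 t=9s: ALLOW
  req#4 t=9s: ALLOW
  req#5 t=12s: ALLOW
  req#6 t=13s: DENY
  req#7 t=14s: DENY
  req#8 t=14s: DENY
  req#9 t=15s: DENY
  req#10 t=16s: DENY
  req#11 t=19s: ALLOW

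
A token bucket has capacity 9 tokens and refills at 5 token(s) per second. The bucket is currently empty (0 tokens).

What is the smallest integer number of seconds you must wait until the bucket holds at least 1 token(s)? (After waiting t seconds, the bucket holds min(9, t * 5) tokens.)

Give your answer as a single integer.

Answer: 1

Derivation:
Need t * 5 >= 1, so t >= 1/5.
Smallest integer t = ceil(1/5) = 1.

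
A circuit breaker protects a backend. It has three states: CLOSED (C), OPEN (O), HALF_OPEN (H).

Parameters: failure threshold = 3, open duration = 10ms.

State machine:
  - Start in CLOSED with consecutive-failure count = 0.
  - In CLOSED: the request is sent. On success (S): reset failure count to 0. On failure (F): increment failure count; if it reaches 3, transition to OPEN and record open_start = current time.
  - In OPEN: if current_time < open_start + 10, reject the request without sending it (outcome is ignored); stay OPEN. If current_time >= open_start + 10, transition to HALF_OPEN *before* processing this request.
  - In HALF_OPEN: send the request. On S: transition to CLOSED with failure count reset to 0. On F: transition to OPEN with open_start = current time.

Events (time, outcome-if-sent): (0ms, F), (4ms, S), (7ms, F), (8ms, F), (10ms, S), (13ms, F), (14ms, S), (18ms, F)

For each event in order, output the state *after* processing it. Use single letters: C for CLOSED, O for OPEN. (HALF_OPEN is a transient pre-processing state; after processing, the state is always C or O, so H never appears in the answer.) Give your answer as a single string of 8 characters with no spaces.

State after each event:
  event#1 t=0ms outcome=F: state=CLOSED
  event#2 t=4ms outcome=S: state=CLOSED
  event#3 t=7ms outcome=F: state=CLOSED
  event#4 t=8ms outcome=F: state=CLOSED
  event#5 t=10ms outcome=S: state=CLOSED
  event#6 t=13ms outcome=F: state=CLOSED
  event#7 t=14ms outcome=S: state=CLOSED
  event#8 t=18ms outcome=F: state=CLOSED

Answer: CCCCCCCC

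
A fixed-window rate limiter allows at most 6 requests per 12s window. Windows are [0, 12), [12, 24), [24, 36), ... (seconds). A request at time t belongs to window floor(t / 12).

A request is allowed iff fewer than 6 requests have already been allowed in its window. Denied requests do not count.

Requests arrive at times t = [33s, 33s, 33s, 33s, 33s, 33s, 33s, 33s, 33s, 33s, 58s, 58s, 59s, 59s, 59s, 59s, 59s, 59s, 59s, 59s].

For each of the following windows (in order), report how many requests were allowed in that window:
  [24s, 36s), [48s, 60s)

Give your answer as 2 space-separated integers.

Answer: 6 6

Derivation:
Processing requests:
  req#1 t=33s (window 2): ALLOW
  req#2 t=33s (window 2): ALLOW
  req#3 t=33s (window 2): ALLOW
  req#4 t=33s (window 2): ALLOW
  req#5 t=33s (window 2): ALLOW
  req#6 t=33s (window 2): ALLOW
  req#7 t=33s (window 2): DENY
  req#8 t=33s (window 2): DENY
  req#9 t=33s (window 2): DENY
  req#10 t=33s (window 2): DENY
  req#11 t=58s (window 4): ALLOW
  req#12 t=58s (window 4): ALLOW
  req#13 t=59s (window 4): ALLOW
  req#14 t=59s (window 4): ALLOW
  req#15 t=59s (window 4): ALLOW
  req#16 t=59s (window 4): ALLOW
  req#17 t=59s (window 4): DENY
  req#18 t=59s (window 4): DENY
  req#19 t=59s (window 4): DENY
  req#20 t=59s (window 4): DENY

Allowed counts by window: 6 6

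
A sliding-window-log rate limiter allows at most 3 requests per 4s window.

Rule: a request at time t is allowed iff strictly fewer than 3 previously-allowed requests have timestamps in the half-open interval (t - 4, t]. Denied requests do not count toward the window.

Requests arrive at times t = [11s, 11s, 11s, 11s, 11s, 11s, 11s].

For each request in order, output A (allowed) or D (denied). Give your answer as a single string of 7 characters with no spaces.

Answer: AAADDDD

Derivation:
Tracking allowed requests in the window:
  req#1 t=11s: ALLOW
  req#2 t=11s: ALLOW
  req#3 t=11s: ALLOW
  req#4 t=11s: DENY
  req#5 t=11s: DENY
  req#6 t=11s: DENY
  req#7 t=11s: DENY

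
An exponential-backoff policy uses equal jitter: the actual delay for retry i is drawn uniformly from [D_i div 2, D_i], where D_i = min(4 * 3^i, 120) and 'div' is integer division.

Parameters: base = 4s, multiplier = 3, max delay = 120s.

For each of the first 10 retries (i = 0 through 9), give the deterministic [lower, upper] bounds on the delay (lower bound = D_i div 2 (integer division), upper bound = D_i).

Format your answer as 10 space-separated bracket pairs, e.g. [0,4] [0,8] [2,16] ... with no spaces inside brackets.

Computing bounds per retry:
  i=0: D_i=min(4*3^0,120)=4, bounds=[2,4]
  i=1: D_i=min(4*3^1,120)=12, bounds=[6,12]
  i=2: D_i=min(4*3^2,120)=36, bounds=[18,36]
  i=3: D_i=min(4*3^3,120)=108, bounds=[54,108]
  i=4: D_i=min(4*3^4,120)=120, bounds=[60,120]
  i=5: D_i=min(4*3^5,120)=120, bounds=[60,120]
  i=6: D_i=min(4*3^6,120)=120, bounds=[60,120]
  i=7: D_i=min(4*3^7,120)=120, bounds=[60,120]
  i=8: D_i=min(4*3^8,120)=120, bounds=[60,120]
  i=9: D_i=min(4*3^9,120)=120, bounds=[60,120]

Answer: [2,4] [6,12] [18,36] [54,108] [60,120] [60,120] [60,120] [60,120] [60,120] [60,120]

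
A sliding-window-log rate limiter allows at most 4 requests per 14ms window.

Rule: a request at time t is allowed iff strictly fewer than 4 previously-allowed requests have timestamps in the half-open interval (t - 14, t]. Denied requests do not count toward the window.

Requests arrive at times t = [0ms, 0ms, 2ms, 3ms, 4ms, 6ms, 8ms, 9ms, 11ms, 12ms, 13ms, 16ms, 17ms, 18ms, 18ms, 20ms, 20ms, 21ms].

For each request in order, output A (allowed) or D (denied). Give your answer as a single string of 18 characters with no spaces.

Answer: AAAADDDDDDDAAAADDD

Derivation:
Tracking allowed requests in the window:
  req#1 t=0ms: ALLOW
  req#2 t=0ms: ALLOW
  req#3 t=2ms: ALLOW
  req#4 t=3ms: ALLOW
  req#5 t=4ms: DENY
  req#6 t=6ms: DENY
  req#7 t=8ms: DENY
  req#8 t=9ms: DENY
  req#9 t=11ms: DENY
  req#10 t=12ms: DENY
  req#11 t=13ms: DENY
  req#12 t=16ms: ALLOW
  req#13 t=17ms: ALLOW
  req#14 t=18ms: ALLOW
  req#15 t=18ms: ALLOW
  req#16 t=20ms: DENY
  req#17 t=20ms: DENY
  req#18 t=21ms: DENY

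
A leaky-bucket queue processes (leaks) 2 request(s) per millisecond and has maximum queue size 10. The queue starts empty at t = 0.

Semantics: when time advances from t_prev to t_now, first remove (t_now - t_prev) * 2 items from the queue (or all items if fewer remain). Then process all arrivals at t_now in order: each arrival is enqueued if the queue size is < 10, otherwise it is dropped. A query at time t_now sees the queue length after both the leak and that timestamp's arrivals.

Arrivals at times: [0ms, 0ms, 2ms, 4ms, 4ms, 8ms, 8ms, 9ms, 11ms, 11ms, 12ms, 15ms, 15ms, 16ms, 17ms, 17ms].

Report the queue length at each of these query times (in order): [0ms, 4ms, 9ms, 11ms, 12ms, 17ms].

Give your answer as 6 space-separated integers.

Answer: 2 2 1 2 1 2

Derivation:
Queue lengths at query times:
  query t=0ms: backlog = 2
  query t=4ms: backlog = 2
  query t=9ms: backlog = 1
  query t=11ms: backlog = 2
  query t=12ms: backlog = 1
  query t=17ms: backlog = 2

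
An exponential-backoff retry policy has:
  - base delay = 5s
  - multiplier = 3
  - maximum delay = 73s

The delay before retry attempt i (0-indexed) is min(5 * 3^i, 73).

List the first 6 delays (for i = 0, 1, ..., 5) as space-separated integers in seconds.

Answer: 5 15 45 73 73 73

Derivation:
Computing each delay:
  i=0: min(5*3^0, 73) = 5
  i=1: min(5*3^1, 73) = 15
  i=2: min(5*3^2, 73) = 45
  i=3: min(5*3^3, 73) = 73
  i=4: min(5*3^4, 73) = 73
  i=5: min(5*3^5, 73) = 73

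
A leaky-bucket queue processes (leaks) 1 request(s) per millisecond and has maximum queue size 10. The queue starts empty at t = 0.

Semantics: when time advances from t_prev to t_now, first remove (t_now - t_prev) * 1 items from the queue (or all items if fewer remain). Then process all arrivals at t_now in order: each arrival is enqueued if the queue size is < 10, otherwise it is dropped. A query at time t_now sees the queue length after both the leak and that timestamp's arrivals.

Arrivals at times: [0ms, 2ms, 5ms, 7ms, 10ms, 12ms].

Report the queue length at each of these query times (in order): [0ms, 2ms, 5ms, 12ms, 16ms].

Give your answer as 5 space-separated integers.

Answer: 1 1 1 1 0

Derivation:
Queue lengths at query times:
  query t=0ms: backlog = 1
  query t=2ms: backlog = 1
  query t=5ms: backlog = 1
  query t=12ms: backlog = 1
  query t=16ms: backlog = 0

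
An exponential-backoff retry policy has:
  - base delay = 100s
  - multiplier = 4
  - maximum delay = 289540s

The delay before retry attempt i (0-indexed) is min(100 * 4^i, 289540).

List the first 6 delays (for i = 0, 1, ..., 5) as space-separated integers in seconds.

Answer: 100 400 1600 6400 25600 102400

Derivation:
Computing each delay:
  i=0: min(100*4^0, 289540) = 100
  i=1: min(100*4^1, 289540) = 400
  i=2: min(100*4^2, 289540) = 1600
  i=3: min(100*4^3, 289540) = 6400
  i=4: min(100*4^4, 289540) = 25600
  i=5: min(100*4^5, 289540) = 102400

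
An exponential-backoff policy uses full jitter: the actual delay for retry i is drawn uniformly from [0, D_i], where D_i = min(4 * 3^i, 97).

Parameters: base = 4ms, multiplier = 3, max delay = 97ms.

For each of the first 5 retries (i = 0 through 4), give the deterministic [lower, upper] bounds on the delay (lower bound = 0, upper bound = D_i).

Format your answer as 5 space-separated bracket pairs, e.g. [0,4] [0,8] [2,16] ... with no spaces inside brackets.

Computing bounds per retry:
  i=0: D_i=min(4*3^0,97)=4, bounds=[0,4]
  i=1: D_i=min(4*3^1,97)=12, bounds=[0,12]
  i=2: D_i=min(4*3^2,97)=36, bounds=[0,36]
  i=3: D_i=min(4*3^3,97)=97, bounds=[0,97]
  i=4: D_i=min(4*3^4,97)=97, bounds=[0,97]

Answer: [0,4] [0,12] [0,36] [0,97] [0,97]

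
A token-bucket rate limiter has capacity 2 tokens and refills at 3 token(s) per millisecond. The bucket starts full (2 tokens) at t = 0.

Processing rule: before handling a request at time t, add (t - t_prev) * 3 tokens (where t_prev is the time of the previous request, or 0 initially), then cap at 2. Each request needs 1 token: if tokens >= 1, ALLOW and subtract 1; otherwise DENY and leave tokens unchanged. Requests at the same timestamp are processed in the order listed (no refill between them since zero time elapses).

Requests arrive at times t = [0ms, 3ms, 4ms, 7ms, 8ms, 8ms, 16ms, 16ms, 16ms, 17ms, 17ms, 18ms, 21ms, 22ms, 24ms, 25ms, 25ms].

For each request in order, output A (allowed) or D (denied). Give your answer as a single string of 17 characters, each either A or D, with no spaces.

Answer: AAAAAAAADAAAAAAAA

Derivation:
Simulating step by step:
  req#1 t=0ms: ALLOW
  req#2 t=3ms: ALLOW
  req#3 t=4ms: ALLOW
  req#4 t=7ms: ALLOW
  req#5 t=8ms: ALLOW
  req#6 t=8ms: ALLOW
  req#7 t=16ms: ALLOW
  req#8 t=16ms: ALLOW
  req#9 t=16ms: DENY
  req#10 t=17ms: ALLOW
  req#11 t=17ms: ALLOW
  req#12 t=18ms: ALLOW
  req#13 t=21ms: ALLOW
  req#14 t=22ms: ALLOW
  req#15 t=24ms: ALLOW
  req#16 t=25ms: ALLOW
  req#17 t=25ms: ALLOW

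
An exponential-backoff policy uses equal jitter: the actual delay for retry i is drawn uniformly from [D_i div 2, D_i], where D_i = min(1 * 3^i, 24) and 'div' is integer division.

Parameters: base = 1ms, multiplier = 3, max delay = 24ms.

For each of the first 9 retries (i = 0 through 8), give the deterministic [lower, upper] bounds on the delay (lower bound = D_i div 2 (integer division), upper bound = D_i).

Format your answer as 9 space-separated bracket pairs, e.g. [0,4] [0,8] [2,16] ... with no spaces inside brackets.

Computing bounds per retry:
  i=0: D_i=min(1*3^0,24)=1, bounds=[0,1]
  i=1: D_i=min(1*3^1,24)=3, bounds=[1,3]
  i=2: D_i=min(1*3^2,24)=9, bounds=[4,9]
  i=3: D_i=min(1*3^3,24)=24, bounds=[12,24]
  i=4: D_i=min(1*3^4,24)=24, bounds=[12,24]
  i=5: D_i=min(1*3^5,24)=24, bounds=[12,24]
  i=6: D_i=min(1*3^6,24)=24, bounds=[12,24]
  i=7: D_i=min(1*3^7,24)=24, bounds=[12,24]
  i=8: D_i=min(1*3^8,24)=24, bounds=[12,24]

Answer: [0,1] [1,3] [4,9] [12,24] [12,24] [12,24] [12,24] [12,24] [12,24]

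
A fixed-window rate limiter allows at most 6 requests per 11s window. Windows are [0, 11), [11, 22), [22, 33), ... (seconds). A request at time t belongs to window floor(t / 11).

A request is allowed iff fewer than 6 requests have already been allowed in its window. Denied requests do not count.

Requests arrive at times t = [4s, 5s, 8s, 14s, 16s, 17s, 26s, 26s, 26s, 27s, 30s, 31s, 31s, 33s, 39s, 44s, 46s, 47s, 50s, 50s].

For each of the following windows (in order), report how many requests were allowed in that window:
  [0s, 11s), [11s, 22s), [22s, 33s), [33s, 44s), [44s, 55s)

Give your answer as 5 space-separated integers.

Processing requests:
  req#1 t=4s (window 0): ALLOW
  req#2 t=5s (window 0): ALLOW
  req#3 t=8s (window 0): ALLOW
  req#4 t=14s (window 1): ALLOW
  req#5 t=16s (window 1): ALLOW
  req#6 t=17s (window 1): ALLOW
  req#7 t=26s (window 2): ALLOW
  req#8 t=26s (window 2): ALLOW
  req#9 t=26s (window 2): ALLOW
  req#10 t=27s (window 2): ALLOW
  req#11 t=30s (window 2): ALLOW
  req#12 t=31s (window 2): ALLOW
  req#13 t=31s (window 2): DENY
  req#14 t=33s (window 3): ALLOW
  req#15 t=39s (window 3): ALLOW
  req#16 t=44s (window 4): ALLOW
  req#17 t=46s (window 4): ALLOW
  req#18 t=47s (window 4): ALLOW
  req#19 t=50s (window 4): ALLOW
  req#20 t=50s (window 4): ALLOW

Allowed counts by window: 3 3 6 2 5

Answer: 3 3 6 2 5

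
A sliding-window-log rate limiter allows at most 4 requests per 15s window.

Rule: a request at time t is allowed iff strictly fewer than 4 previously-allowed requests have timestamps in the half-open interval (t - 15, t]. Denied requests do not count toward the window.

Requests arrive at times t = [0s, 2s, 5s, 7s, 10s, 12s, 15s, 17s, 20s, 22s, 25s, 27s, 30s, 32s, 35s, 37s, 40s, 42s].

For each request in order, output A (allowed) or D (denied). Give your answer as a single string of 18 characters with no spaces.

Answer: AAAADDAAAADDAAAADD

Derivation:
Tracking allowed requests in the window:
  req#1 t=0s: ALLOW
  req#2 t=2s: ALLOW
  req#3 t=5s: ALLOW
  req#4 t=7s: ALLOW
  req#5 t=10s: DENY
  req#6 t=12s: DENY
  req#7 t=15s: ALLOW
  req#8 t=17s: ALLOW
  req#9 t=20s: ALLOW
  req#10 t=22s: ALLOW
  req#11 t=25s: DENY
  req#12 t=27s: DENY
  req#13 t=30s: ALLOW
  req#14 t=32s: ALLOW
  req#15 t=35s: ALLOW
  req#16 t=37s: ALLOW
  req#17 t=40s: DENY
  req#18 t=42s: DENY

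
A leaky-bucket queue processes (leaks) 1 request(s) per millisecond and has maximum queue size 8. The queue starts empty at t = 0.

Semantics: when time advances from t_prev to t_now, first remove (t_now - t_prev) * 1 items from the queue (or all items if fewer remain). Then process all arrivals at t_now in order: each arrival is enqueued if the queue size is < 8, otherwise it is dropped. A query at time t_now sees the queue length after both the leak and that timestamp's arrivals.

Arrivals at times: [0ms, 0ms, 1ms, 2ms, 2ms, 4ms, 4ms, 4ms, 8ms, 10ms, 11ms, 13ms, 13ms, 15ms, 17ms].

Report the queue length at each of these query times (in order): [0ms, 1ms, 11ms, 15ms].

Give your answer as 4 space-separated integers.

Answer: 2 2 1 1

Derivation:
Queue lengths at query times:
  query t=0ms: backlog = 2
  query t=1ms: backlog = 2
  query t=11ms: backlog = 1
  query t=15ms: backlog = 1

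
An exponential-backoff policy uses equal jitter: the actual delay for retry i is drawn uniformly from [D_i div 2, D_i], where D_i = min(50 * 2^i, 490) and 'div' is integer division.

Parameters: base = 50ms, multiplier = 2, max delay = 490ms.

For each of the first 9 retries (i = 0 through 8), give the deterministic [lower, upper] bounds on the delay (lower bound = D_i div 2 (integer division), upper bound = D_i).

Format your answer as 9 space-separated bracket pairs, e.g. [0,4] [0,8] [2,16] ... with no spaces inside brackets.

Computing bounds per retry:
  i=0: D_i=min(50*2^0,490)=50, bounds=[25,50]
  i=1: D_i=min(50*2^1,490)=100, bounds=[50,100]
  i=2: D_i=min(50*2^2,490)=200, bounds=[100,200]
  i=3: D_i=min(50*2^3,490)=400, bounds=[200,400]
  i=4: D_i=min(50*2^4,490)=490, bounds=[245,490]
  i=5: D_i=min(50*2^5,490)=490, bounds=[245,490]
  i=6: D_i=min(50*2^6,490)=490, bounds=[245,490]
  i=7: D_i=min(50*2^7,490)=490, bounds=[245,490]
  i=8: D_i=min(50*2^8,490)=490, bounds=[245,490]

Answer: [25,50] [50,100] [100,200] [200,400] [245,490] [245,490] [245,490] [245,490] [245,490]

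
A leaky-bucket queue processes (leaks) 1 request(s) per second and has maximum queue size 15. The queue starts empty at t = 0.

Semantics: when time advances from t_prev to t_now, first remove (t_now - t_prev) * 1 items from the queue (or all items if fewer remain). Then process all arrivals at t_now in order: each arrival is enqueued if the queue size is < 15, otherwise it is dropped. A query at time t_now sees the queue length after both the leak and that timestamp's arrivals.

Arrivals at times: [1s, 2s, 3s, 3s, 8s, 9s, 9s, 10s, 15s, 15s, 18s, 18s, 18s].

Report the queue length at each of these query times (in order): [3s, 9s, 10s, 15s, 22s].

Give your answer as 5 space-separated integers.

Answer: 2 2 2 2 0

Derivation:
Queue lengths at query times:
  query t=3s: backlog = 2
  query t=9s: backlog = 2
  query t=10s: backlog = 2
  query t=15s: backlog = 2
  query t=22s: backlog = 0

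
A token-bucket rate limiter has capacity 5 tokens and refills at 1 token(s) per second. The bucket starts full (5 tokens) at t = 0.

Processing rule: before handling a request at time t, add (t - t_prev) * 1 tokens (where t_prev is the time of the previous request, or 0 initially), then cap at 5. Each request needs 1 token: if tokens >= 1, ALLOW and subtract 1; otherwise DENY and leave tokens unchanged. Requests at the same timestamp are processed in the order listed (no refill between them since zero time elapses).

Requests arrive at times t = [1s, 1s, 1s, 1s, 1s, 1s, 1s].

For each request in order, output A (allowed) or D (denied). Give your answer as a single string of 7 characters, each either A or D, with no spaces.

Simulating step by step:
  req#1 t=1s: ALLOW
  req#2 t=1s: ALLOW
  req#3 t=1s: ALLOW
  req#4 t=1s: ALLOW
  req#5 t=1s: ALLOW
  req#6 t=1s: DENY
  req#7 t=1s: DENY

Answer: AAAAADD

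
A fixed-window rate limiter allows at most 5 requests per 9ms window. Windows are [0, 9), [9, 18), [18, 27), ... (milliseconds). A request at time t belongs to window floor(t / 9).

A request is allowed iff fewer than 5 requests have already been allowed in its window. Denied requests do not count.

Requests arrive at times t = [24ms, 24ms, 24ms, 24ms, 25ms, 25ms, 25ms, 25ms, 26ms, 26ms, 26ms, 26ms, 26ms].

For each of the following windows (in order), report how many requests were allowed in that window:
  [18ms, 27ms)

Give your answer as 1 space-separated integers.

Answer: 5

Derivation:
Processing requests:
  req#1 t=24ms (window 2): ALLOW
  req#2 t=24ms (window 2): ALLOW
  req#3 t=24ms (window 2): ALLOW
  req#4 t=24ms (window 2): ALLOW
  req#5 t=25ms (window 2): ALLOW
  req#6 t=25ms (window 2): DENY
  req#7 t=25ms (window 2): DENY
  req#8 t=25ms (window 2): DENY
  req#9 t=26ms (window 2): DENY
  req#10 t=26ms (window 2): DENY
  req#11 t=26ms (window 2): DENY
  req#12 t=26ms (window 2): DENY
  req#13 t=26ms (window 2): DENY

Allowed counts by window: 5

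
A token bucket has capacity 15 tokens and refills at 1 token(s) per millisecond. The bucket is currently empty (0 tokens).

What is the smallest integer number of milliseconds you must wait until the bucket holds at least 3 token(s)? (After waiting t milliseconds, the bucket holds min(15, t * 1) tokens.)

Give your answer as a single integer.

Answer: 3

Derivation:
Need t * 1 >= 3, so t >= 3/1.
Smallest integer t = ceil(3/1) = 3.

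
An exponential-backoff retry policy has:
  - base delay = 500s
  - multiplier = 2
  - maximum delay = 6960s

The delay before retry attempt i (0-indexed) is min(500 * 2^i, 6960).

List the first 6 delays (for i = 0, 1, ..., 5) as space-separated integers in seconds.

Answer: 500 1000 2000 4000 6960 6960

Derivation:
Computing each delay:
  i=0: min(500*2^0, 6960) = 500
  i=1: min(500*2^1, 6960) = 1000
  i=2: min(500*2^2, 6960) = 2000
  i=3: min(500*2^3, 6960) = 4000
  i=4: min(500*2^4, 6960) = 6960
  i=5: min(500*2^5, 6960) = 6960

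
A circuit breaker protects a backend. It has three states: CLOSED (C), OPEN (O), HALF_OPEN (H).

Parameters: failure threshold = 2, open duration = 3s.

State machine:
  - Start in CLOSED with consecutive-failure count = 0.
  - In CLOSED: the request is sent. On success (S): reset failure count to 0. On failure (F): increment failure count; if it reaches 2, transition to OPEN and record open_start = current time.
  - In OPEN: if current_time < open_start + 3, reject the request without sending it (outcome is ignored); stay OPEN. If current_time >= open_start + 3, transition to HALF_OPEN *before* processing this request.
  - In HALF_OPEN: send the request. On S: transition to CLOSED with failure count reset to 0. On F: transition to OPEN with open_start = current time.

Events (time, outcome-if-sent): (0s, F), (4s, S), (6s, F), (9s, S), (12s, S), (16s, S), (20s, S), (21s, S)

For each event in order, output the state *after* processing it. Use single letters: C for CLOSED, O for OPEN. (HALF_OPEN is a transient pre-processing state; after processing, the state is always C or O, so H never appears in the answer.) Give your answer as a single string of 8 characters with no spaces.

State after each event:
  event#1 t=0s outcome=F: state=CLOSED
  event#2 t=4s outcome=S: state=CLOSED
  event#3 t=6s outcome=F: state=CLOSED
  event#4 t=9s outcome=S: state=CLOSED
  event#5 t=12s outcome=S: state=CLOSED
  event#6 t=16s outcome=S: state=CLOSED
  event#7 t=20s outcome=S: state=CLOSED
  event#8 t=21s outcome=S: state=CLOSED

Answer: CCCCCCCC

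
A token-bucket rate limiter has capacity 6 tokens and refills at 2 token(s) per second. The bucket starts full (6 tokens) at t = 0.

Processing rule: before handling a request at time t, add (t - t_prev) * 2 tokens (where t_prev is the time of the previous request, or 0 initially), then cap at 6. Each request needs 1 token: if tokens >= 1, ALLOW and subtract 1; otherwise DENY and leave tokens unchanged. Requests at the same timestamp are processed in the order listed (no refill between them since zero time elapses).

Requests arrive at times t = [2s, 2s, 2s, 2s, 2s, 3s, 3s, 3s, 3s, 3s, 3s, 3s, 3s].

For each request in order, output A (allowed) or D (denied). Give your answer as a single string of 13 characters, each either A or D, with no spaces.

Simulating step by step:
  req#1 t=2s: ALLOW
  req#2 t=2s: ALLOW
  req#3 t=2s: ALLOW
  req#4 t=2s: ALLOW
  req#5 t=2s: ALLOW
  req#6 t=3s: ALLOW
  req#7 t=3s: ALLOW
  req#8 t=3s: ALLOW
  req#9 t=3s: DENY
  req#10 t=3s: DENY
  req#11 t=3s: DENY
  req#12 t=3s: DENY
  req#13 t=3s: DENY

Answer: AAAAAAAADDDDD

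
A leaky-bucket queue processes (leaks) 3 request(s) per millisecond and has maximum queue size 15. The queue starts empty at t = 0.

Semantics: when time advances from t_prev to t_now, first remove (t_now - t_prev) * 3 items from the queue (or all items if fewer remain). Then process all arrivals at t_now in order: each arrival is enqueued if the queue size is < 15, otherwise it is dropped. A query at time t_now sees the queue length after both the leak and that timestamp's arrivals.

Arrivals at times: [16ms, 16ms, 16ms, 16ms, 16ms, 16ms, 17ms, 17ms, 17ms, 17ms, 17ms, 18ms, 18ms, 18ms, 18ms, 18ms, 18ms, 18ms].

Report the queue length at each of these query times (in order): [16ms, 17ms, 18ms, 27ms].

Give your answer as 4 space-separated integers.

Queue lengths at query times:
  query t=16ms: backlog = 6
  query t=17ms: backlog = 8
  query t=18ms: backlog = 12
  query t=27ms: backlog = 0

Answer: 6 8 12 0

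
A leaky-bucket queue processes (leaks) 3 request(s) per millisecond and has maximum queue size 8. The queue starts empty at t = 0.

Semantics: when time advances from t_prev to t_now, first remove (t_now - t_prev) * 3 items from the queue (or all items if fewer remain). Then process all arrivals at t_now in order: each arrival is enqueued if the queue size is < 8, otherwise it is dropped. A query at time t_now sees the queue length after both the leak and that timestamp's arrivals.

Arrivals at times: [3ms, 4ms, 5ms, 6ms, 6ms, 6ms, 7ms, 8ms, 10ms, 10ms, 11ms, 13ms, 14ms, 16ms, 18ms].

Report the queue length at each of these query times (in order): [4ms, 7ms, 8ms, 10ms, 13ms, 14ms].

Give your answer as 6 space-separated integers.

Answer: 1 1 1 2 1 1

Derivation:
Queue lengths at query times:
  query t=4ms: backlog = 1
  query t=7ms: backlog = 1
  query t=8ms: backlog = 1
  query t=10ms: backlog = 2
  query t=13ms: backlog = 1
  query t=14ms: backlog = 1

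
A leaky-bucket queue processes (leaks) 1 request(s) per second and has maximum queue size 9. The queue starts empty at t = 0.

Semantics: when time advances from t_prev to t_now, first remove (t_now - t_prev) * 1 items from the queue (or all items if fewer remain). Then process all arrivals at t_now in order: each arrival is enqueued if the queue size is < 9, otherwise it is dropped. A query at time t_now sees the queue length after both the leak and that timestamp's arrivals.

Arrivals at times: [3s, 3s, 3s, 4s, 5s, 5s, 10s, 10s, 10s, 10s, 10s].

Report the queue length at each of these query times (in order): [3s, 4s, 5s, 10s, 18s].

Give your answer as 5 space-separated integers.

Queue lengths at query times:
  query t=3s: backlog = 3
  query t=4s: backlog = 3
  query t=5s: backlog = 4
  query t=10s: backlog = 5
  query t=18s: backlog = 0

Answer: 3 3 4 5 0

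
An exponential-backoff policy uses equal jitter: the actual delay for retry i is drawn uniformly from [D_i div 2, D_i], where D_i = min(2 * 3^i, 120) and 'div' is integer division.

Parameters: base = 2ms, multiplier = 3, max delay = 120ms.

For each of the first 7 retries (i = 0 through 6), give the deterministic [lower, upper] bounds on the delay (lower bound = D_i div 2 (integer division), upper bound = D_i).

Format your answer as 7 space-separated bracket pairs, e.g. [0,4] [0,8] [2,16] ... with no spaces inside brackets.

Answer: [1,2] [3,6] [9,18] [27,54] [60,120] [60,120] [60,120]

Derivation:
Computing bounds per retry:
  i=0: D_i=min(2*3^0,120)=2, bounds=[1,2]
  i=1: D_i=min(2*3^1,120)=6, bounds=[3,6]
  i=2: D_i=min(2*3^2,120)=18, bounds=[9,18]
  i=3: D_i=min(2*3^3,120)=54, bounds=[27,54]
  i=4: D_i=min(2*3^4,120)=120, bounds=[60,120]
  i=5: D_i=min(2*3^5,120)=120, bounds=[60,120]
  i=6: D_i=min(2*3^6,120)=120, bounds=[60,120]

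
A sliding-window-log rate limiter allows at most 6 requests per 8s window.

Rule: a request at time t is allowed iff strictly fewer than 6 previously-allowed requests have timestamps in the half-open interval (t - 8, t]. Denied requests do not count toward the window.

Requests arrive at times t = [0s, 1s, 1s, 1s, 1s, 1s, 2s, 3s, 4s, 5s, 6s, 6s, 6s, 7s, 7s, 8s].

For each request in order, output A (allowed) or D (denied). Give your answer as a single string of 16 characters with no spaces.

Tracking allowed requests in the window:
  req#1 t=0s: ALLOW
  req#2 t=1s: ALLOW
  req#3 t=1s: ALLOW
  req#4 t=1s: ALLOW
  req#5 t=1s: ALLOW
  req#6 t=1s: ALLOW
  req#7 t=2s: DENY
  req#8 t=3s: DENY
  req#9 t=4s: DENY
  req#10 t=5s: DENY
  req#11 t=6s: DENY
  req#12 t=6s: DENY
  req#13 t=6s: DENY
  req#14 t=7s: DENY
  req#15 t=7s: DENY
  req#16 t=8s: ALLOW

Answer: AAAAAADDDDDDDDDA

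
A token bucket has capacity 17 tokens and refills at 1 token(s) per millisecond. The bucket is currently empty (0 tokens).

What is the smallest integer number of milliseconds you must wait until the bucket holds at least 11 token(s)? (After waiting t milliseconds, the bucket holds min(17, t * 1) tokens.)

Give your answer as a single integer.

Need t * 1 >= 11, so t >= 11/1.
Smallest integer t = ceil(11/1) = 11.

Answer: 11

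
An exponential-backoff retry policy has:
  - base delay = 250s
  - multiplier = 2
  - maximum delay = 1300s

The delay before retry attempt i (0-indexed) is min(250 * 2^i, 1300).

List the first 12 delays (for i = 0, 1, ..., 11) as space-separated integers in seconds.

Computing each delay:
  i=0: min(250*2^0, 1300) = 250
  i=1: min(250*2^1, 1300) = 500
  i=2: min(250*2^2, 1300) = 1000
  i=3: min(250*2^3, 1300) = 1300
  i=4: min(250*2^4, 1300) = 1300
  i=5: min(250*2^5, 1300) = 1300
  i=6: min(250*2^6, 1300) = 1300
  i=7: min(250*2^7, 1300) = 1300
  i=8: min(250*2^8, 1300) = 1300
  i=9: min(250*2^9, 1300) = 1300
  i=10: min(250*2^10, 1300) = 1300
  i=11: min(250*2^11, 1300) = 1300

Answer: 250 500 1000 1300 1300 1300 1300 1300 1300 1300 1300 1300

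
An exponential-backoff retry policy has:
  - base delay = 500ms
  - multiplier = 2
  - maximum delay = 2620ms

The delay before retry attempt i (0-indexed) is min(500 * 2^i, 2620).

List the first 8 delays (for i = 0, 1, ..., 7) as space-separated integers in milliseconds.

Computing each delay:
  i=0: min(500*2^0, 2620) = 500
  i=1: min(500*2^1, 2620) = 1000
  i=2: min(500*2^2, 2620) = 2000
  i=3: min(500*2^3, 2620) = 2620
  i=4: min(500*2^4, 2620) = 2620
  i=5: min(500*2^5, 2620) = 2620
  i=6: min(500*2^6, 2620) = 2620
  i=7: min(500*2^7, 2620) = 2620

Answer: 500 1000 2000 2620 2620 2620 2620 2620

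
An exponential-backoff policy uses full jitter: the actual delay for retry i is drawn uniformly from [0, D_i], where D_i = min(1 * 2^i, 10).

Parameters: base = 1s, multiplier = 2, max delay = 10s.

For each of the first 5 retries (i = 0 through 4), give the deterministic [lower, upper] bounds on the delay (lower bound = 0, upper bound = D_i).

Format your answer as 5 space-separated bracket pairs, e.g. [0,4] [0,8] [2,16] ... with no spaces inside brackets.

Computing bounds per retry:
  i=0: D_i=min(1*2^0,10)=1, bounds=[0,1]
  i=1: D_i=min(1*2^1,10)=2, bounds=[0,2]
  i=2: D_i=min(1*2^2,10)=4, bounds=[0,4]
  i=3: D_i=min(1*2^3,10)=8, bounds=[0,8]
  i=4: D_i=min(1*2^4,10)=10, bounds=[0,10]

Answer: [0,1] [0,2] [0,4] [0,8] [0,10]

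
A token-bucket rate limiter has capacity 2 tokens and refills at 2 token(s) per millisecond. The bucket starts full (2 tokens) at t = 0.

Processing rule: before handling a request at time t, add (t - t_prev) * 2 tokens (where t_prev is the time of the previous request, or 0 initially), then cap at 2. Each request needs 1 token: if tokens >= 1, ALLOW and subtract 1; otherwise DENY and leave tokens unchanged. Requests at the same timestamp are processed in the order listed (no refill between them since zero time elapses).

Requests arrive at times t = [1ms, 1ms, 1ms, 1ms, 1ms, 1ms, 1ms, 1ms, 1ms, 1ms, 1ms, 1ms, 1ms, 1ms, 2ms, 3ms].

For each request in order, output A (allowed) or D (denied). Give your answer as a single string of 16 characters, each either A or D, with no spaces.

Simulating step by step:
  req#1 t=1ms: ALLOW
  req#2 t=1ms: ALLOW
  req#3 t=1ms: DENY
  req#4 t=1ms: DENY
  req#5 t=1ms: DENY
  req#6 t=1ms: DENY
  req#7 t=1ms: DENY
  req#8 t=1ms: DENY
  req#9 t=1ms: DENY
  req#10 t=1ms: DENY
  req#11 t=1ms: DENY
  req#12 t=1ms: DENY
  req#13 t=1ms: DENY
  req#14 t=1ms: DENY
  req#15 t=2ms: ALLOW
  req#16 t=3ms: ALLOW

Answer: AADDDDDDDDDDDDAA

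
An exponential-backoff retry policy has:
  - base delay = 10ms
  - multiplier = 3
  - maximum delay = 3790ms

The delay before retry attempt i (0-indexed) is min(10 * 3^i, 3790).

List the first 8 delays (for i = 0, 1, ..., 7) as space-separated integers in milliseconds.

Answer: 10 30 90 270 810 2430 3790 3790

Derivation:
Computing each delay:
  i=0: min(10*3^0, 3790) = 10
  i=1: min(10*3^1, 3790) = 30
  i=2: min(10*3^2, 3790) = 90
  i=3: min(10*3^3, 3790) = 270
  i=4: min(10*3^4, 3790) = 810
  i=5: min(10*3^5, 3790) = 2430
  i=6: min(10*3^6, 3790) = 3790
  i=7: min(10*3^7, 3790) = 3790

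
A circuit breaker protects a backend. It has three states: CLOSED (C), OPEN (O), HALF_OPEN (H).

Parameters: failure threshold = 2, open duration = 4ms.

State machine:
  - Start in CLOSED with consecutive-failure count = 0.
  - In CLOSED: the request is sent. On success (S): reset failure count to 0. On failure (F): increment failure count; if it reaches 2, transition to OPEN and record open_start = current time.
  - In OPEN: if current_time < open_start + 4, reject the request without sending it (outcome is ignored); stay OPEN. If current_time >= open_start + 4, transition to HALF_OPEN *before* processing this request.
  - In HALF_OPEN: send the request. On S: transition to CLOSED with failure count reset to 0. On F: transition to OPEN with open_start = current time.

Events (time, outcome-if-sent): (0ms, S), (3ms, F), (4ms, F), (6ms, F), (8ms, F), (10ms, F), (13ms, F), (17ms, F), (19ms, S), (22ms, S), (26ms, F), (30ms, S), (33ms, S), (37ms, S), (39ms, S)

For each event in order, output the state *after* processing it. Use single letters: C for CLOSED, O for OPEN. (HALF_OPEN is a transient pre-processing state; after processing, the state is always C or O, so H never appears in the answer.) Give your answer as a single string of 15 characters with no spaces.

Answer: CCOOOOOOOCCCCCC

Derivation:
State after each event:
  event#1 t=0ms outcome=S: state=CLOSED
  event#2 t=3ms outcome=F: state=CLOSED
  event#3 t=4ms outcome=F: state=OPEN
  event#4 t=6ms outcome=F: state=OPEN
  event#5 t=8ms outcome=F: state=OPEN
  event#6 t=10ms outcome=F: state=OPEN
  event#7 t=13ms outcome=F: state=OPEN
  event#8 t=17ms outcome=F: state=OPEN
  event#9 t=19ms outcome=S: state=OPEN
  event#10 t=22ms outcome=S: state=CLOSED
  event#11 t=26ms outcome=F: state=CLOSED
  event#12 t=30ms outcome=S: state=CLOSED
  event#13 t=33ms outcome=S: state=CLOSED
  event#14 t=37ms outcome=S: state=CLOSED
  event#15 t=39ms outcome=S: state=CLOSED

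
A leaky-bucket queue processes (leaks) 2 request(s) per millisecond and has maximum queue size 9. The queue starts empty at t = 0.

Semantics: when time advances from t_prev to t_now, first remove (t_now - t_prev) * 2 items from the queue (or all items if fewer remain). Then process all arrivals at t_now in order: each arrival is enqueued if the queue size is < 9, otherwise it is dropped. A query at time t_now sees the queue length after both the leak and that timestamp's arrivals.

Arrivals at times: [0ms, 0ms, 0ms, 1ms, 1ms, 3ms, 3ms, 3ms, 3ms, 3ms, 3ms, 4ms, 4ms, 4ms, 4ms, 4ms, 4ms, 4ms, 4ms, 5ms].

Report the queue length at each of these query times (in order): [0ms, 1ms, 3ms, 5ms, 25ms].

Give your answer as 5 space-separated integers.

Answer: 3 3 6 8 0

Derivation:
Queue lengths at query times:
  query t=0ms: backlog = 3
  query t=1ms: backlog = 3
  query t=3ms: backlog = 6
  query t=5ms: backlog = 8
  query t=25ms: backlog = 0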